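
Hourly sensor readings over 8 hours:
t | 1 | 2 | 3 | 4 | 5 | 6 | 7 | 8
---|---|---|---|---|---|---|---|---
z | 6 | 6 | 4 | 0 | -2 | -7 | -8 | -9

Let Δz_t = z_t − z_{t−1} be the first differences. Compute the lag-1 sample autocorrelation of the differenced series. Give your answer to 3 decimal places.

First differences Δz: 0, -2, -4, -2, -5, -1, -1
Mean of differences = -2.1429
Numerator Σ(Δz_t−Δz̄)(Δz_{t+1}−Δz̄) = -2.5918
Denominator Σ(Δz_t−Δz̄)² = 18.8571
r_1(Δz) = -2.5918 / 18.8571 = -0.137

-0.137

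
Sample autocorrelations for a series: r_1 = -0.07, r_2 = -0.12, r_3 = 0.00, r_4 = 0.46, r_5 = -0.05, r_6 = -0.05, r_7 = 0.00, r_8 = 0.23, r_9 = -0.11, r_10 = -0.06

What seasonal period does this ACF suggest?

The largest autocorrelation is r_4 = 0.46, with a weaker echo at lag 8 (0.23); the remaining lags stay at or below 0.00.
The dominant spike at lag 4 indicates a seasonal period of 4.

4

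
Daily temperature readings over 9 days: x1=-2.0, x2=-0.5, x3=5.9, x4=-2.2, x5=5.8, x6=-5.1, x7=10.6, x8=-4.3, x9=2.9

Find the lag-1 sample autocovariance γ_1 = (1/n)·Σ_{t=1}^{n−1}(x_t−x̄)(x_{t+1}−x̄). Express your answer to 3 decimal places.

Mean x̄ = (-2.0 − 0.5 + 5.9 − 2.2 + 5.8 − 5.1 + 10.6 − 4.3 + 2.9)/9 = 1.2333
Σ_{t=1}^{8}(x_t−x̄)(x_{t+1}−x̄) = -183.4811
γ_1 = -183.4811 / 9 = -20.387

-20.387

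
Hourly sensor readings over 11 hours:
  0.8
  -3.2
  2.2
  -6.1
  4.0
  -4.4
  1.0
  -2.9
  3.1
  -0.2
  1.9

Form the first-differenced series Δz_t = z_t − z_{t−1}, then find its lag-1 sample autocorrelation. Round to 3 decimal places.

First differences Δz: -4.0, 5.4, -8.3, 10.1, -8.4, 5.4, -3.9, 6.0, -3.3, 2.1
Mean of differences = 0.1100
Numerator Σ(Δz_t−Δz̄)(Δz_{t+1}−Δz̄) = -351.9821
Denominator Σ(Δz_t−Δz̄)² = 382.1690
r_1(Δz) = -351.9821 / 382.1690 = -0.921

-0.921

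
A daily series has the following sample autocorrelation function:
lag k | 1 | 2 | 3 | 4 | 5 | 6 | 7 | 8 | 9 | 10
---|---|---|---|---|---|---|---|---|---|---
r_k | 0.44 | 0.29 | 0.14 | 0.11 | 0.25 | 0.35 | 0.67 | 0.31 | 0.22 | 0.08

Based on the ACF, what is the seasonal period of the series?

The largest autocorrelation is r_7 = 0.67; the remaining lags stay at or below 0.44. The elevated value at lag 1 (0.44), dropping to 0.29 at lag 2, reflects decaying short-term dependence rather than seasonality.
The dominant spike at lag 7 indicates a seasonal period of 7.

7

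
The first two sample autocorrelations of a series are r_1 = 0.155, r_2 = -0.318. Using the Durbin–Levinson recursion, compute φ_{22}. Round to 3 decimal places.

-0.350

φ_{22} = (r_2 − r_1²) / (1 − r_1²)
r_1² = (0.155)² = 0.024025
Numerator = -0.318 − 0.0240 = -0.3420; denominator = 1 − 0.0240 = 0.9760
φ_{22} = -0.3420 / 0.9760 = -0.350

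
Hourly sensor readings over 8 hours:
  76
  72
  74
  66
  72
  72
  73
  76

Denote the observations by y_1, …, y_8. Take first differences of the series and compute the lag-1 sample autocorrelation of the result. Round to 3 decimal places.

First differences Δy: -4, 2, -8, 6, 0, 1, 3
Mean of differences = 0.0000
Numerator Σ(Δy_t−Δȳ)(Δy_{t+1}−Δȳ) = -69.0000
Denominator Σ(Δy_t−Δȳ)² = 130.0000
r_1(Δy) = -69.0000 / 130.0000 = -0.531

-0.531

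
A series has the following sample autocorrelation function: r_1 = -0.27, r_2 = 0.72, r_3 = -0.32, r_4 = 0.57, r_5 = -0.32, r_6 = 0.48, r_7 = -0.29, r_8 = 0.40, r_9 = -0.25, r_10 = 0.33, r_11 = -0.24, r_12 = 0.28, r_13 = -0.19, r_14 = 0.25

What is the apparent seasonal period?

The largest autocorrelation is r_2 = 0.72, with weaker echoes at lags 4 (0.57), 6 (0.48), 8 (0.40), 10 (0.33), 12 (0.28) and 14 (0.25); the remaining lags stay at or below -0.19.
The dominant spike at lag 2 indicates a seasonal period of 2.

2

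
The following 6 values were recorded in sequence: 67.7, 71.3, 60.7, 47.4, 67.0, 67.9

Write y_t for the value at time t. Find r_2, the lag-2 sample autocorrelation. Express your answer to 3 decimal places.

Mean ȳ = (67.7 + 71.3 + 60.7 + 47.4 + 67.0 + 67.9)/6 = 63.6667
Σ(y_t−ȳ)(y_{t+2}−ȳ) = (-11.9656) + (-124.1689) + (-9.8889) + (-68.8622) = -214.8856
Denominator Σ(y_t−ȳ)² = 376.9733
r_2 = -214.8856 / 376.9733 = -0.570

-0.570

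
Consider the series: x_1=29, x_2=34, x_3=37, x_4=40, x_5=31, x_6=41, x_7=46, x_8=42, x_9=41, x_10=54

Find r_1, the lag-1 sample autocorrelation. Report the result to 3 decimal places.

0.217

Mean x̄ = (29 + 34 + 37 + 40 + 31 + 41 + 46 + 42 + 41 + 54)/10 = 39.5000
Numerator Σ_{t=1}^{9}(x_t−x̄)(x_{t+1}−x̄) = 104.7500
Denominator Σ(x_t−x̄)² = 482.5000
r_1 = 104.7500 / 482.5000 = 0.217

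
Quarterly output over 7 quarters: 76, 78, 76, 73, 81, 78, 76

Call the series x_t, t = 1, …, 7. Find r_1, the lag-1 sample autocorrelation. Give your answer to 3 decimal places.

-0.295

Mean x̄ = (76 + 78 + 76 + 73 + 81 + 78 + 76)/7 = 76.8571
Deviations from mean: -0.8571, 1.1429, -0.8571, -3.8571, 4.1429, 1.1429, -0.8571
Numerator Σ_{t=1}^{6}(x_t−x̄)(x_{t+1}−x̄) = -10.8776
Denominator Σ(x_t−x̄)² = 36.8571
r_1 = -10.8776 / 36.8571 = -0.295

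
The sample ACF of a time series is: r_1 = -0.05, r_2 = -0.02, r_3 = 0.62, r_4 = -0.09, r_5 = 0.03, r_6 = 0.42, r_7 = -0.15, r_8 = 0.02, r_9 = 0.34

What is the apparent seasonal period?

3

The largest autocorrelation is r_3 = 0.62, with weaker echoes at lags 6 (0.42) and 9 (0.34); the remaining lags stay at or below 0.03.
The dominant spike at lag 3 indicates a seasonal period of 3.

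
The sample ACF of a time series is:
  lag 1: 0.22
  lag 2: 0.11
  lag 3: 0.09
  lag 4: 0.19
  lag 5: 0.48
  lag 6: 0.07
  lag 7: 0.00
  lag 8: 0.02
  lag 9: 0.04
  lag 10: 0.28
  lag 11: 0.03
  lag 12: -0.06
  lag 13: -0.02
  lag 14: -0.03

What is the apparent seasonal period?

5

The largest autocorrelation is r_5 = 0.48, with a weaker echo at lag 10 (0.28); the remaining lags stay at or below 0.22. The elevated value at lag 1 (0.22), dropping to 0.11 at lag 2, reflects decaying short-term dependence rather than seasonality.
The dominant spike at lag 5 indicates a seasonal period of 5.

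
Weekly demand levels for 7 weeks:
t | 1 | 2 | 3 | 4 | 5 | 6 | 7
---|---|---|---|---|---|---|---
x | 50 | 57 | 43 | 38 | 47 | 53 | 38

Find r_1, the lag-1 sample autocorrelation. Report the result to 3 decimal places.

Mean x̄ = (50 + 57 + 43 + 38 + 47 + 53 + 38)/7 = 46.5714
Σ(x_t−x̄)(x_{t+1}−x̄) = (35.7551) + (-37.2449) + (30.6122) + (-3.6735) + (2.7551) + (-55.1020) = -26.8980
Denominator Σ(x_t−x̄)² = 321.7143
r_1 = -26.8980 / 321.7143 = -0.084

-0.084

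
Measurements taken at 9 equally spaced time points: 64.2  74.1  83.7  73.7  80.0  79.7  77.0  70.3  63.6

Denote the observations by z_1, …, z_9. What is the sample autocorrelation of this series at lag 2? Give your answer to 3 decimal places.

-0.189

Mean z̄ = (64.2 + 74.1 + 83.7 + 73.7 + 80.0 + 79.7 + 77.0 + 70.3 + 63.6)/9 = 74.0333
Numerator Σ_{t=1}^{7}(z_t−z̄)(z_{t+2}−z̄) = -73.6956
Denominator Σ(z_t−z̄)² = 389.5600
r_2 = -73.6956 / 389.5600 = -0.189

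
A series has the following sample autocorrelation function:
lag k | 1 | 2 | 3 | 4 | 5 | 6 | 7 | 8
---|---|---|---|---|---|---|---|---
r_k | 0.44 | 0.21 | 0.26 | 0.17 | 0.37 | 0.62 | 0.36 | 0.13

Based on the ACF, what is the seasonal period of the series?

6

The largest autocorrelation is r_6 = 0.62; the remaining lags stay at or below 0.44. The elevated value at lag 1 (0.44), dropping to 0.21 at lag 2, reflects decaying short-term dependence rather than seasonality.
The dominant spike at lag 6 indicates a seasonal period of 6.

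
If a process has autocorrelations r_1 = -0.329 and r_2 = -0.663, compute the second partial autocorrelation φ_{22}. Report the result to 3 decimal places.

-0.865

φ_{22} = (r_2 − r_1²) / (1 − r_1²)
r_1² = (-0.329)² = 0.108241
Numerator = -0.663 − 0.1082 = -0.7712; denominator = 1 − 0.1082 = 0.8918
φ_{22} = -0.7712 / 0.8918 = -0.865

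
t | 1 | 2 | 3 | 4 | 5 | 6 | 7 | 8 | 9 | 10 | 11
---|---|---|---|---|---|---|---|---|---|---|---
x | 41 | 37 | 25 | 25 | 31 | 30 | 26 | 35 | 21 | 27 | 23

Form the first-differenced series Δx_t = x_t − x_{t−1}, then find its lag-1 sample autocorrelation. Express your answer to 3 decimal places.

-0.481

First differences Δx: -4, -12, 0, 6, -1, -4, 9, -14, 6, -4
Mean of differences = -1.8000
Numerator Σ(Δx_t−Δx̄)(Δx_{t+1}−Δx̄) = -245.2400
Denominator Σ(Δx_t−Δx̄)² = 509.6000
r_1(Δx) = -245.2400 / 509.6000 = -0.481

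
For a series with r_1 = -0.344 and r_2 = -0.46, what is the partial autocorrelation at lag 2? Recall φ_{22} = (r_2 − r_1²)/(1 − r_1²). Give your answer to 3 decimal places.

φ_{22} = (r_2 − r_1²) / (1 − r_1²)
r_1² = (-0.344)² = 0.118336
Numerator = -0.46 − 0.1183 = -0.5783; denominator = 1 − 0.1183 = 0.8817
φ_{22} = -0.5783 / 0.8817 = -0.656

-0.656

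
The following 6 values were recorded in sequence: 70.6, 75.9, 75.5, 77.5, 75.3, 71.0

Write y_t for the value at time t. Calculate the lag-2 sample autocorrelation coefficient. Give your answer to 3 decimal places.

-0.218

Mean ȳ = (70.6 + 75.9 + 75.5 + 77.5 + 75.3 + 71.0)/6 = 74.3000
Σ(y_t−ȳ)(y_{t+2}−ȳ) = (-4.4400) + (5.1200) + (1.2000) + (-10.5600) = -8.6800
Denominator Σ(y_t−ȳ)² = 39.8200
r_2 = -8.6800 / 39.8200 = -0.218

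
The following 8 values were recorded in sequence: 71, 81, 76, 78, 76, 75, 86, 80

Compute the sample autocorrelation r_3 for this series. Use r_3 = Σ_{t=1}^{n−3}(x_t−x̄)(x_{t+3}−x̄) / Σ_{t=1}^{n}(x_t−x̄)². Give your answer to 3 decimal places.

-0.030

Mean x̄ = (71 + 81 + 76 + 78 + 76 + 75 + 86 + 80)/8 = 77.8750
Deviations from mean: -6.8750, 3.1250, -1.8750, 0.1250, -1.8750, -2.8750, 8.1250, 2.1250
Σ(x_t−x̄)(x_{t+3}−x̄) = (-0.8594) + (-5.8594) + (5.3906) + (1.0156) + (-3.9844) = -4.2969
Denominator Σ(x_t−x̄)² = 142.8750
r_3 = -4.2969 / 142.8750 = -0.030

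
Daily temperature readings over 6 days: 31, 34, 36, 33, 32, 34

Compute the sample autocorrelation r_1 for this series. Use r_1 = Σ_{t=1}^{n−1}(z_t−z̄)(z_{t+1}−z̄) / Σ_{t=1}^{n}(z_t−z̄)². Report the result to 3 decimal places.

Mean z̄ = (31 + 34 + 36 + 33 + 32 + 34)/6 = 33.3333
Σ(z_t−z̄)(z_{t+1}−z̄) = (-1.5556) + (1.7778) + (-0.8889) + (0.4444) + (-0.8889) = -1.1111
Denominator Σ(z_t−z̄)² = 15.3333
r_1 = -1.1111 / 15.3333 = -0.072

-0.072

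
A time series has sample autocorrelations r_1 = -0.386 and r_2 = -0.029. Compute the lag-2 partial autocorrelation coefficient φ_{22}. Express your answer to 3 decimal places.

-0.209

φ_{22} = (r_2 − r_1²) / (1 − r_1²)
r_1² = (-0.386)² = 0.148996
Numerator = -0.029 − 0.1490 = -0.1780; denominator = 1 − 0.1490 = 0.8510
φ_{22} = -0.1780 / 0.8510 = -0.209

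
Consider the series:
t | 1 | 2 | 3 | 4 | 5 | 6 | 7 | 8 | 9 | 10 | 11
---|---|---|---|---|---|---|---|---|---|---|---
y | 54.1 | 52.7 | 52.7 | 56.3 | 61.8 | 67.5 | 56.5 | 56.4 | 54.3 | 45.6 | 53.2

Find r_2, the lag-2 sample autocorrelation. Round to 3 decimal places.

0.008

Mean ȳ = (54.1 + 52.7 + 52.7 + 56.3 + 61.8 + 67.5 + 56.5 + 56.4 + 54.3 + 45.6 + 53.2)/11 = 55.5545
Numerator Σ_{t=1}^{9}(y_t−ȳ)(y_{t+2}−ȳ) = 2.4568
Denominator Σ(y_t−ȳ)² = 308.4873
r_2 = 2.4568 / 308.4873 = 0.008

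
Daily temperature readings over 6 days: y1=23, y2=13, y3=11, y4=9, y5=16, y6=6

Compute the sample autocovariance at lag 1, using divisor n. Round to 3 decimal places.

-4.167

Mean ȳ = (23 + 13 + 11 + 9 + 16 + 6)/6 = 13.0000
Deviations: 10.0000, 0.0000, -2.0000, -4.0000, 3.0000, -7.0000
Σ_{t=1}^{5}(y_t−ȳ)(y_{t+1}−ȳ) = -25.0000
γ_1 = -25.0000 / 6 = -4.167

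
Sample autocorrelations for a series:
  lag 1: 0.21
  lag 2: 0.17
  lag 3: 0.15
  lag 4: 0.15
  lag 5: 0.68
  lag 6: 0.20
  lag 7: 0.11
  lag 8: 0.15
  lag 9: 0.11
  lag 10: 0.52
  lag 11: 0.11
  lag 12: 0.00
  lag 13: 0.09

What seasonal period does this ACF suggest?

The largest autocorrelation is r_5 = 0.68, with a weaker echo at lag 10 (0.52); the remaining lags stay at or below 0.21. The elevated value at lag 1 (0.21), dropping to 0.17 at lag 2, reflects decaying short-term dependence rather than seasonality.
The dominant spike at lag 5 indicates a seasonal period of 5.

5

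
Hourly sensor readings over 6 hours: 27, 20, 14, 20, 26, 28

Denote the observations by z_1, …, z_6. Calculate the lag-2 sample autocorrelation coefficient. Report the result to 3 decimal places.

-0.512

Mean z̄ = (27 + 20 + 14 + 20 + 26 + 28)/6 = 22.5000
Deviations from mean: 4.5000, -2.5000, -8.5000, -2.5000, 3.5000, 5.5000
Σ(z_t−z̄)(z_{t+2}−z̄) = (-38.2500) + (6.2500) + (-29.7500) + (-13.7500) = -75.5000
Denominator Σ(z_t−z̄)² = 147.5000
r_2 = -75.5000 / 147.5000 = -0.512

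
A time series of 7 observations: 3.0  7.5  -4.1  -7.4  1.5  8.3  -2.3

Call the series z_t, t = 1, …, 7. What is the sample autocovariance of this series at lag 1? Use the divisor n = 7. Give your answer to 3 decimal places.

-0.271

Mean z̄ = (3.0 + 7.5 − 4.1 − 7.4 + 1.5 + 8.3 − 2.3)/7 = 0.9286
Σ_{t=1}^{6}(z_t−z̄)(z_{t+1}−z̄) = -1.8980
γ_1 = -1.8980 / 7 = -0.271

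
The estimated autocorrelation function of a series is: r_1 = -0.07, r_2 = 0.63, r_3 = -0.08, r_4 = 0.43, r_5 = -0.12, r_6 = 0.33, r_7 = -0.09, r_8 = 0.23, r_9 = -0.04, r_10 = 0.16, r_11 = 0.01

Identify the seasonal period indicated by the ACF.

The largest autocorrelation is r_2 = 0.63, with weaker echoes at lags 4 (0.43), 6 (0.33), 8 (0.23) and 10 (0.16); the remaining lags stay at or below 0.01.
The dominant spike at lag 2 indicates a seasonal period of 2.

2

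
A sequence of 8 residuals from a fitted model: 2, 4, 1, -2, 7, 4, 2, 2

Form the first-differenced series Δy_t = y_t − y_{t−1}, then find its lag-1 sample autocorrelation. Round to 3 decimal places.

-0.388

First differences Δy: 2, -3, -3, 9, -3, -2, 0
Mean of differences = 0.0000
Numerator Σ(Δy_t−Δȳ)(Δy_{t+1}−Δȳ) = -45.0000
Denominator Σ(Δy_t−Δȳ)² = 116.0000
r_1(Δy) = -45.0000 / 116.0000 = -0.388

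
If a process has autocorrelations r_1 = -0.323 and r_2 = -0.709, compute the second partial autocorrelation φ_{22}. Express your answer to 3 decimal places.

φ_{22} = (r_2 − r_1²) / (1 − r_1²)
r_1² = (-0.323)² = 0.104329
Numerator = -0.709 − 0.1043 = -0.8133; denominator = 1 − 0.1043 = 0.8957
φ_{22} = -0.8133 / 0.8957 = -0.908

-0.908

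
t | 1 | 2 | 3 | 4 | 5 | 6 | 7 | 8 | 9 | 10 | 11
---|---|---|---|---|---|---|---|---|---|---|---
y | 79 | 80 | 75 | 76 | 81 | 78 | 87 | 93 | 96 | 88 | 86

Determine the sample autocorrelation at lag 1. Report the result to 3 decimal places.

0.708

Mean ȳ = (79 + 80 + 75 + 76 + 81 + 78 + 87 + 93 + 96 + 88 + 86)/11 = 83.5455
Numerator Σ_{t=1}^{10}(y_t−ȳ)(y_{t+1}−ȳ) = 341.8843
Denominator Σ(y_t−ȳ)² = 482.7273
r_1 = 341.8843 / 482.7273 = 0.708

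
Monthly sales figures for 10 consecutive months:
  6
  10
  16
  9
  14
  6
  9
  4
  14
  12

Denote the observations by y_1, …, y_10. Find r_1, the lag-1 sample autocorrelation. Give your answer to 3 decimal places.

Mean ȳ = (6 + 10 + 16 + 9 + 14 + 6 + 9 + 4 + 14 + 12)/10 = 10.0000
Numerator Σ_{t=1}^{9}(y_t−ȳ)(y_{t+1}−ȳ) = -32.0000
Denominator Σ(y_t−ȳ)² = 142.0000
r_1 = -32.0000 / 142.0000 = -0.225

-0.225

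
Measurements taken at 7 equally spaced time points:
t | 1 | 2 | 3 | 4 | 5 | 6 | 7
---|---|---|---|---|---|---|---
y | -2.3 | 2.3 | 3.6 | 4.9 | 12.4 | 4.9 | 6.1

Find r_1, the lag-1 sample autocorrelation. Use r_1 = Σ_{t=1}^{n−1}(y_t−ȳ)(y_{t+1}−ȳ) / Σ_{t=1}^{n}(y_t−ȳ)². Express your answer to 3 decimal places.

0.198

Mean ȳ = (-2.3 + 2.3 + 3.6 + 4.9 + 12.4 + 4.9 + 6.1)/7 = 4.5571
Deviations from mean: -6.8571, -2.2571, -0.9571, 0.3429, 7.8429, 0.3429, 1.5429
Σ(y_t−ȳ)(y_{t+1}−ȳ) = (15.4776) + (2.1604) + (-0.3282) + (2.6890) + (2.6890) + (0.5290) = 23.2167
Denominator Σ(y_t−ȳ)² = 117.1571
r_1 = 23.2167 / 117.1571 = 0.198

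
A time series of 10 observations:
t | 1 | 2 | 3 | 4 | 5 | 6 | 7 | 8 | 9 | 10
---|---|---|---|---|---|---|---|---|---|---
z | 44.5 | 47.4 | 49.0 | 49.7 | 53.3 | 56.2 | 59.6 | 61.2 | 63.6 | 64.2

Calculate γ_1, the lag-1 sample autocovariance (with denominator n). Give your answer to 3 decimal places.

Mean z̄ = (44.5 + 47.4 + 49.0 + 49.7 + 53.3 + 56.2 + 59.6 + 61.2 + 63.6 + 64.2)/10 = 54.8700
Σ_{t=1}^{9}(z_t−z̄)(z_{t+1}−z̄) = 330.6331
γ_1 = 330.6331 / 10 = 33.063

33.063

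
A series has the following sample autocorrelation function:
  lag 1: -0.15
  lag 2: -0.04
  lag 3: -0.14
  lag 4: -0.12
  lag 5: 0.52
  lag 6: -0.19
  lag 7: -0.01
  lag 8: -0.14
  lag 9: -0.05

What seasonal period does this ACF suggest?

The largest autocorrelation is r_5 = 0.52; the remaining lags stay at or below -0.01.
The dominant spike at lag 5 indicates a seasonal period of 5.

5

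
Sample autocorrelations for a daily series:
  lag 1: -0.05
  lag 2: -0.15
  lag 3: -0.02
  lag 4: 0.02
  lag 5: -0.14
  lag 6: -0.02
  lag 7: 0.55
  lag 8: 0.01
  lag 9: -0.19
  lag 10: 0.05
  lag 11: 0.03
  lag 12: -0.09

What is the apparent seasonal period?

The largest autocorrelation is r_7 = 0.55; the remaining lags stay at or below 0.05.
The dominant spike at lag 7 indicates a seasonal period of 7.

7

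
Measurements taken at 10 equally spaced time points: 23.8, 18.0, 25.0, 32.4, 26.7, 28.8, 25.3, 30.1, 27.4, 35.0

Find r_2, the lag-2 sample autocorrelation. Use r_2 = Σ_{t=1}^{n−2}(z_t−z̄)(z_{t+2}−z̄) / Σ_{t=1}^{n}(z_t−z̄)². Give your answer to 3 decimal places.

-0.017

Mean z̄ = (23.8 + 18.0 + 25.0 + 32.4 + 26.7 + 28.8 + 25.3 + 30.1 + 27.4 + 35.0)/10 = 27.2500
Numerator Σ_{t=1}^{8}(z_t−z̄)(z_{t+2}−z̄) = -3.3700
Denominator Σ(z_t−z̄)² = 203.7650
r_2 = -3.3700 / 203.7650 = -0.017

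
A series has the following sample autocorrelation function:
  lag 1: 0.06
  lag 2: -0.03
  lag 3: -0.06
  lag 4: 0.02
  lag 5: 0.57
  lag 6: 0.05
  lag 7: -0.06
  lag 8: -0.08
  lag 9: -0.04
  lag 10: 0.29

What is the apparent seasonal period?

The largest autocorrelation is r_5 = 0.57, with a weaker echo at lag 10 (0.29); the remaining lags stay at or below 0.06.
The dominant spike at lag 5 indicates a seasonal period of 5.

5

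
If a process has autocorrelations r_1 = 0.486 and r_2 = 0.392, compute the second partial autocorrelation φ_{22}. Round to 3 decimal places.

0.204

φ_{22} = (r_2 − r_1²) / (1 − r_1²)
r_1² = (0.486)² = 0.236196
Numerator = 0.392 − 0.2362 = 0.1558; denominator = 1 − 0.2362 = 0.7638
φ_{22} = 0.1558 / 0.7638 = 0.204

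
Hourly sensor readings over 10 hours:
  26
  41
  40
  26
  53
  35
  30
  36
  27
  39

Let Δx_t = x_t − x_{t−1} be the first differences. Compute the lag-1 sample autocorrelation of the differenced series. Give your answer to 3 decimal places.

First differences Δx: 15, -1, -14, 27, -18, -5, 6, -9, 12
Mean of differences = 1.4444
Numerator Σ(Δx_t−Δx̄)(Δx_{t+1}−Δx̄) = -948.8642
Denominator Σ(Δx_t−Δx̄)² = 1742.2222
r_1(Δx) = -948.8642 / 1742.2222 = -0.545

-0.545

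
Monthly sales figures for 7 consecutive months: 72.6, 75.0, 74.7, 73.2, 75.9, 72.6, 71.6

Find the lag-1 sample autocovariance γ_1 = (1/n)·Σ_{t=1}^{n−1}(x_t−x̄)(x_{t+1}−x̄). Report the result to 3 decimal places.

Mean x̄ = (72.6 + 75.0 + 74.7 + 73.2 + 75.9 + 72.6 + 71.6)/7 = 73.6571
Σ_{t=1}^{6}(x_t−x̄)(x_{t+1}−x̄) = -1.7176
γ_1 = -1.7176 / 7 = -0.245

-0.245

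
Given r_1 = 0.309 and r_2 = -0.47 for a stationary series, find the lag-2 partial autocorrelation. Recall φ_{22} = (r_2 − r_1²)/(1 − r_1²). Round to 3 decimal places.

-0.625

φ_{22} = (r_2 − r_1²) / (1 − r_1²)
r_1² = (0.309)² = 0.095481
Numerator = -0.47 − 0.0955 = -0.5655; denominator = 1 − 0.0955 = 0.9045
φ_{22} = -0.5655 / 0.9045 = -0.625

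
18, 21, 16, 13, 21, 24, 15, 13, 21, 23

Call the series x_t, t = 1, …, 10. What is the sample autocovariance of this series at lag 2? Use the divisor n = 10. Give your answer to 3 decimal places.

-12.150

Mean x̄ = (18 + 21 + 16 + 13 + 21 + 24 + 15 + 13 + 21 + 23)/10 = 18.5000
Σ_{t=1}^{8}(x_t−x̄)(x_{t+2}−x̄) = -121.5000
γ_2 = -121.5000 / 10 = -12.150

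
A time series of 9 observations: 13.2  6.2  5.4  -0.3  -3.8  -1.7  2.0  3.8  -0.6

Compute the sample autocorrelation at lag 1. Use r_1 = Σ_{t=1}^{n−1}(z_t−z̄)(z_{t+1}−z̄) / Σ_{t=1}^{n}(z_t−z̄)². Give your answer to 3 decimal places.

Mean z̄ = (13.2 + 6.2 + 5.4 − 0.3 − 3.8 − 1.7 + 2.0 + 3.8 − 0.6)/9 = 2.6889
Numerator Σ_{t=1}^{8}(z_t−z̄)(z_{t+1}−z̄) = 84.7988
Denominator Σ(z_t−z̄)² = 212.9889
r_1 = 84.7988 / 212.9889 = 0.398

0.398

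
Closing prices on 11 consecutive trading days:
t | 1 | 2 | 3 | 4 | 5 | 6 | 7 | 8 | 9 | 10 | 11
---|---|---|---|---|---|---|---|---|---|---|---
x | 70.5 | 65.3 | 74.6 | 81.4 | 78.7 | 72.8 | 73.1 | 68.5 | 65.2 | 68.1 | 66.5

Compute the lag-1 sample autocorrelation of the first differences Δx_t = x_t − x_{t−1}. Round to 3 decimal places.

First differences Δx: -5.2, 9.3, 6.8, -2.7, -5.9, 0.3, -4.6, -3.3, 2.9, -1.6
Mean of differences = -0.4000
Numerator Σ(Δx_t−Δx̄)(Δx_{t+1}−Δx̄) = 11.2300
Denominator Σ(Δx_t−Δx̄)² = 243.3800
r_1(Δx) = 11.2300 / 243.3800 = 0.046

0.046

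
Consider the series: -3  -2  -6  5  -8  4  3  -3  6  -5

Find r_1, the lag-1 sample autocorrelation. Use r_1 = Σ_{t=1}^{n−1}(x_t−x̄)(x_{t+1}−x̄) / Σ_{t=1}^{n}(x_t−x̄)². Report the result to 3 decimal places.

-0.581

Mean x̄ = (-3 − 2 − 6 + 5 − 8 + 4 + 3 − 3 + 6 − 5)/10 = -0.9000
Numerator Σ_{t=1}^{9}(x_t−x̄)(x_{t+1}−x̄) = -130.7100
Denominator Σ(x_t−x̄)² = 224.9000
r_1 = -130.7100 / 224.9000 = -0.581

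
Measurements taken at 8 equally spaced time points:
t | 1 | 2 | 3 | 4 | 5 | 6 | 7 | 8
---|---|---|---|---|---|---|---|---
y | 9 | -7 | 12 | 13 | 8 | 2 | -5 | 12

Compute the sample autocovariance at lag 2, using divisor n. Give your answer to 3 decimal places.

Mean ȳ = (9 − 7 + 12 + 13 + 8 + 2 − 5 + 12)/8 = 5.5000
Σ_{t=1}^{6}(y_t−ȳ)(y_{t+2}−ȳ) = -130.0000
γ_2 = -130.0000 / 8 = -16.250

-16.250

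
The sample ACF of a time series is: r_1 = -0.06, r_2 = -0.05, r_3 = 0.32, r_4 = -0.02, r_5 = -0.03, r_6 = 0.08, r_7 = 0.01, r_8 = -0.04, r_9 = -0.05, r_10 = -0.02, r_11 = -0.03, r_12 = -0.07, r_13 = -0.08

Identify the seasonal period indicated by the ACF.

The largest autocorrelation is r_3 = 0.32; the remaining lags stay at or below 0.08.
The dominant spike at lag 3 indicates a seasonal period of 3.

3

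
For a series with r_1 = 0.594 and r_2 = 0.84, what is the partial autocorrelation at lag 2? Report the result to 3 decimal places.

φ_{22} = (r_2 − r_1²) / (1 − r_1²)
r_1² = (0.594)² = 0.352836
Numerator = 0.84 − 0.3528 = 0.4872; denominator = 1 − 0.3528 = 0.6472
φ_{22} = 0.4872 / 0.6472 = 0.753

0.753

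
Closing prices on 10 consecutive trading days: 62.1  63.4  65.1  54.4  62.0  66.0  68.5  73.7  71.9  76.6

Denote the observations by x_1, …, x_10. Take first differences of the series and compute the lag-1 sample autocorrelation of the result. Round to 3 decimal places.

First differences Δx: 1.3, 1.7, -10.7, 7.6, 4.0, 2.5, 5.2, -1.8, 4.7
Mean of differences = 1.6111
Numerator Σ(Δx_t−Δx̄)(Δx_{t+1}−Δx̄) = -78.0101
Denominator Σ(Δx_t−Δx̄)² = 228.0889
r_1(Δx) = -78.0101 / 228.0889 = -0.342

-0.342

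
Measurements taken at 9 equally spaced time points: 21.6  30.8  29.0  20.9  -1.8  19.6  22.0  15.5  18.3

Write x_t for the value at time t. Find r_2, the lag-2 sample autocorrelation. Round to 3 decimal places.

-0.317

Mean x̄ = (21.6 + 30.8 + 29.0 + 20.9 − 1.8 + 19.6 + 22.0 + 15.5 + 18.3)/9 = 19.5444
Σ(x_t−x̄)(x_{t+2}−x̄) = (19.4364) + (15.2575) + (-201.8236) + (0.0753) + (-52.4125) + (-0.2247) + (-3.0558) = -222.7473
Denominator Σ(x_t−x̄)² = 701.6822
r_2 = -222.7473 / 701.6822 = -0.317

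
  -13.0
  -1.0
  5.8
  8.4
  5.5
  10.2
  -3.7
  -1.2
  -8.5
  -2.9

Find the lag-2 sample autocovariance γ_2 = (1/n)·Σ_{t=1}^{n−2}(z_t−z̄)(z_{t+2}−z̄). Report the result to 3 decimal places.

3.712

Mean z̄ = (-13.0 − 1.0 + 5.8 + 8.4 + 5.5 + 10.2 − 3.7 − 1.2 − 8.5 − 2.9)/10 = -0.0400
Σ_{t=1}^{8}(z_t−z̄)(z_{t+2}−z̄) = 37.1168
γ_2 = 37.1168 / 10 = 3.712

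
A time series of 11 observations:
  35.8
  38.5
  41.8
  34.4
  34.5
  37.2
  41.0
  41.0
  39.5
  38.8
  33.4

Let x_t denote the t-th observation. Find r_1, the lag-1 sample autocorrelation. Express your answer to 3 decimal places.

Mean x̄ = (35.8 + 38.5 + 41.8 + 34.4 + 34.5 + 37.2 + 41.0 + 41.0 + 39.5 + 38.8 + 33.4)/11 = 37.8091
Numerator Σ_{t=1}^{10}(x_t−x̄)(x_{t+1}−x̄) = 12.0008
Denominator Σ(x_t−x̄)² = 87.0291
r_1 = 12.0008 / 87.0291 = 0.138

0.138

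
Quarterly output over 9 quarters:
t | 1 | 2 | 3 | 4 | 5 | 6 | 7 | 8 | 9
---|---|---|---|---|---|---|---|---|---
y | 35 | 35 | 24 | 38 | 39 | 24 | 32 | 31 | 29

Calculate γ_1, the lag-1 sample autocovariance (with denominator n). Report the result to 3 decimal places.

Mean ȳ = (35 + 35 + 24 + 38 + 39 + 24 + 32 + 31 + 29)/9 = 31.8889
Σ_{t=1}^{8}(y_t−ȳ)(y_{t+1}−ȳ) = -74.1235
γ_1 = -74.1235 / 9 = -8.236

-8.236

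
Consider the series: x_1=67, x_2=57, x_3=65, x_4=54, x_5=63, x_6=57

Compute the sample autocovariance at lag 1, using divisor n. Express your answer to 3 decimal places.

-15.458

Mean x̄ = (67 + 57 + 65 + 54 + 63 + 57)/6 = 60.5000
Deviations: 6.5000, -3.5000, 4.5000, -6.5000, 2.5000, -3.5000
Σ_{t=1}^{5}(x_t−x̄)(x_{t+1}−x̄) = -92.7500
γ_1 = -92.7500 / 6 = -15.458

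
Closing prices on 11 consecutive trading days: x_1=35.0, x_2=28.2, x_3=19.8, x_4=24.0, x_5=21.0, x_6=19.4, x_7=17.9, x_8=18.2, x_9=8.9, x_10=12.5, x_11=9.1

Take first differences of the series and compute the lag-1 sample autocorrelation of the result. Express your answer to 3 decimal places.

First differences Δx: -6.8, -8.4, 4.2, -3.0, -1.6, -1.5, 0.3, -9.3, 3.6, -3.4
Mean of differences = -2.5900
Numerator Σ(Δx_t−Δx̄)(Δx_{t+1}−Δx̄) = -79.8911
Denominator Σ(Δx_t−Δx̄)² = 192.2690
r_1(Δx) = -79.8911 / 192.2690 = -0.416

-0.416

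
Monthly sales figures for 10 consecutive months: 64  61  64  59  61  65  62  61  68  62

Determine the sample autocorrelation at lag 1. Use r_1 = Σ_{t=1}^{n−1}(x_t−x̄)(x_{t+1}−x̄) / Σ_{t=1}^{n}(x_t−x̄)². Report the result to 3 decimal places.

Mean x̄ = (64 + 61 + 64 + 59 + 61 + 65 + 62 + 61 + 68 + 62)/10 = 62.7000
Numerator Σ_{t=1}^{9}(x_t−x̄)(x_{t+1}−x̄) = -19.9900
Denominator Σ(x_t−x̄)² = 60.1000
r_1 = -19.9900 / 60.1000 = -0.333

-0.333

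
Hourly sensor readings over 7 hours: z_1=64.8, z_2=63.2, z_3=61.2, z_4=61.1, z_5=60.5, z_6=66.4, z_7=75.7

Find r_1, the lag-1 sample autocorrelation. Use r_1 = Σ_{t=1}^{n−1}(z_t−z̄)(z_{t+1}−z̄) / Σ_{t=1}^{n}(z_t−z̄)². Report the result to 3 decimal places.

0.263

Mean z̄ = (64.8 + 63.2 + 61.2 + 61.1 + 60.5 + 66.4 + 75.7)/7 = 64.7000
Deviations from mean: 0.1000, -1.5000, -3.5000, -3.6000, -4.2000, 1.7000, 11.0000
Σ(z_t−z̄)(z_{t+1}−z̄) = (-0.1500) + (5.2500) + (12.6000) + (15.1200) + (-7.1400) + (18.7000) = 44.3800
Denominator Σ(z_t−z̄)² = 169.0000
r_1 = 44.3800 / 169.0000 = 0.263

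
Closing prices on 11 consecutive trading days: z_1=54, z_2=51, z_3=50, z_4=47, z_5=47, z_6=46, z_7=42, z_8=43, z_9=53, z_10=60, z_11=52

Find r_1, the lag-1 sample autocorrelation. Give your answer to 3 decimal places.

Mean z̄ = (54 + 51 + 50 + 47 + 47 + 46 + 42 + 43 + 53 + 60 + 52)/11 = 49.5455
Numerator Σ_{t=1}^{10}(z_t−z̄)(z_{t+1}−z̄) = 136.7934
Denominator Σ(z_t−z̄)² = 274.7273
r_1 = 136.7934 / 274.7273 = 0.498

0.498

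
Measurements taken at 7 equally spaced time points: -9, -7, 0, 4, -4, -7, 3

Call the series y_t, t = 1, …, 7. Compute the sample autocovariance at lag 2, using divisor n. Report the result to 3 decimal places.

-12.047

Mean ȳ = (-9 − 7 + 0 + 4 − 4 − 7 + 3)/7 = -2.8571
Deviations: -6.1429, -4.1429, 2.8571, 6.8571, -1.1429, -4.1429, 5.8571
Σ_{t=1}^{5}(y_t−ȳ)(y_{t+2}−ȳ) = -84.3265
γ_2 = -84.3265 / 7 = -12.047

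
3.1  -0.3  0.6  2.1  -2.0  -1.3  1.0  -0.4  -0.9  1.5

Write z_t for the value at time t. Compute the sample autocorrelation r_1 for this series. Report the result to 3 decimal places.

-0.166

Mean z̄ = (3.1 − 0.3 + 0.6 + 2.1 − 2.0 − 1.3 + 1.0 − 0.4 − 0.9 + 1.5)/10 = 0.3400
Numerator Σ_{t=1}^{9}(z_t−z̄)(z_{t+1}−z̄) = -3.8476
Denominator Σ(z_t−z̄)² = 23.2240
r_1 = -3.8476 / 23.2240 = -0.166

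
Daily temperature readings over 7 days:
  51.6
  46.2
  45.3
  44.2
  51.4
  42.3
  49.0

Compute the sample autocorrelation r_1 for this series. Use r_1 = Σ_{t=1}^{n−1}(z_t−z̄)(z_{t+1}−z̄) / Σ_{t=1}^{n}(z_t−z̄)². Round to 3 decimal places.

-0.503

Mean z̄ = (51.6 + 46.2 + 45.3 + 44.2 + 51.4 + 42.3 + 49.0)/7 = 47.1429
Deviations from mean: 4.4571, -0.9429, -1.8429, -2.9429, 4.2571, -4.8429, 1.8571
Σ(z_t−z̄)(z_{t+1}−z̄) = (-4.2024) + (1.7376) + (5.4233) + (-12.5282) + (-20.6167) + (-8.9939) = -39.1804
Denominator Σ(z_t−z̄)² = 77.8371
r_1 = -39.1804 / 77.8371 = -0.503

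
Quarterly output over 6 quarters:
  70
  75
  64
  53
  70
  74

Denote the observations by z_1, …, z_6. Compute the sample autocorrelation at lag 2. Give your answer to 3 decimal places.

-0.653

Mean z̄ = (70 + 75 + 64 + 53 + 70 + 74)/6 = 67.6667
Deviations from mean: 2.3333, 7.3333, -3.6667, -14.6667, 2.3333, 6.3333
Σ(z_t−z̄)(z_{t+2}−z̄) = (-8.5556) + (-107.5556) + (-8.5556) + (-92.8889) = -217.5556
Denominator Σ(z_t−z̄)² = 333.3333
r_2 = -217.5556 / 333.3333 = -0.653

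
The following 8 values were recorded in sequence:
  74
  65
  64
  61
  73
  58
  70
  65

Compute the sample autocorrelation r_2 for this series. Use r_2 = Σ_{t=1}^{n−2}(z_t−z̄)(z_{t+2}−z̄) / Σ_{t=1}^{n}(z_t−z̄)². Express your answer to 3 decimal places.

Mean z̄ = (74 + 65 + 64 + 61 + 73 + 58 + 70 + 65)/8 = 66.2500
Numerator Σ_{t=1}^{6}(z_t−z̄)(z_{t+2}−z̄) = 52.8750
Denominator Σ(z_t−z̄)² = 223.5000
r_2 = 52.8750 / 223.5000 = 0.237

0.237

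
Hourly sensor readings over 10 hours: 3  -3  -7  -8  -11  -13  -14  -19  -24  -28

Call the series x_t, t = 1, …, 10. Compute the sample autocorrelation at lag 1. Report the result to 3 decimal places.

Mean x̄ = (3 − 3 − 7 − 8 − 11 − 13 − 14 − 19 − 24 − 28)/10 = -12.4000
Numerator Σ_{t=1}^{9}(x_t−x̄)(x_{t+1}−x̄) = 493.6400
Denominator Σ(x_t−x̄)² = 800.4000
r_1 = 493.6400 / 800.4000 = 0.617

0.617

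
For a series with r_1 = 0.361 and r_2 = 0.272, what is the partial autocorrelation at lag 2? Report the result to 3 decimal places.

0.163

φ_{22} = (r_2 − r_1²) / (1 − r_1²)
r_1² = (0.361)² = 0.130321
Numerator = 0.272 − 0.1303 = 0.1417; denominator = 1 − 0.1303 = 0.8697
φ_{22} = 0.1417 / 0.8697 = 0.163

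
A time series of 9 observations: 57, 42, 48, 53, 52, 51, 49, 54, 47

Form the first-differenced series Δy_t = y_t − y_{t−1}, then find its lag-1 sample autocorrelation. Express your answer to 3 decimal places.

First differences Δy: -15, 6, 5, -1, -1, -2, 5, -7
Mean of differences = -1.2500
Numerator Σ(Δy_t−Δȳ)(Δy_{t+1}−Δȳ) = -93.5625
Denominator Σ(Δy_t−Δȳ)² = 353.5000
r_1(Δy) = -93.5625 / 353.5000 = -0.265

-0.265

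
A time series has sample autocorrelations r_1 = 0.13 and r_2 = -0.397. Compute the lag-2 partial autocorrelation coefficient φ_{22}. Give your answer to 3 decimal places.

φ_{22} = (r_2 − r_1²) / (1 − r_1²)
r_1² = (0.13)² = 0.0169
Numerator = -0.397 − 0.0169 = -0.4139; denominator = 1 − 0.0169 = 0.9831
φ_{22} = -0.4139 / 0.9831 = -0.421

-0.421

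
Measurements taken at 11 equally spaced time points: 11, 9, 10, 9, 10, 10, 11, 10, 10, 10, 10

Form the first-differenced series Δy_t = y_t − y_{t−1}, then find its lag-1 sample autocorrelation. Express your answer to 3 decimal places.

-0.552

First differences Δy: -2, 1, -1, 1, 0, 1, -1, 0, 0, 0
Mean of differences = -0.1000
Numerator Σ(Δy_t−Δȳ)(Δy_{t+1}−Δȳ) = -4.9100
Denominator Σ(Δy_t−Δȳ)² = 8.9000
r_1(Δy) = -4.9100 / 8.9000 = -0.552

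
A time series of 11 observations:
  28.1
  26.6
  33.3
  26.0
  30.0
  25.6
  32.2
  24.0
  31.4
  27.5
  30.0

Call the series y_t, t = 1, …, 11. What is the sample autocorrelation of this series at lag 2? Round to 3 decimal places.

Mean ȳ = (28.1 + 26.6 + 33.3 + 26.0 + 30.0 + 25.6 + 32.2 + 24.0 + 31.4 + 27.5 + 30.0)/11 = 28.6091
Numerator Σ_{t=1}^{9}(y_t−ȳ)(y_{t+2}−ȳ) = 55.1089
Denominator Σ(y_t−ȳ)² = 89.1891
r_2 = 55.1089 / 89.1891 = 0.618

0.618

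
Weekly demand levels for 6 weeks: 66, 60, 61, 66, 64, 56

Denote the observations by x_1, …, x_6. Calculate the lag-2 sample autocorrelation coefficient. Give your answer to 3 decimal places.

-0.502

Mean x̄ = (66 + 60 + 61 + 66 + 64 + 56)/6 = 62.1667
Deviations from mean: 3.8333, -2.1667, -1.1667, 3.8333, 1.8333, -6.1667
Σ(x_t−x̄)(x_{t+2}−x̄) = (-4.4722) + (-8.3056) + (-2.1389) + (-23.6389) = -38.5556
Denominator Σ(x_t−x̄)² = 76.8333
r_2 = -38.5556 / 76.8333 = -0.502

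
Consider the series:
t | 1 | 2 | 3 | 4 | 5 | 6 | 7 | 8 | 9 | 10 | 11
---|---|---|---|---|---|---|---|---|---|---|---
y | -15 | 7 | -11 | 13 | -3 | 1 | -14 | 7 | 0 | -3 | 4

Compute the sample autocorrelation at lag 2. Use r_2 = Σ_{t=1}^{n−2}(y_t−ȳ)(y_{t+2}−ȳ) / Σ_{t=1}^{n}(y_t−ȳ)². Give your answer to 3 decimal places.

0.385

Mean ȳ = (-15 + 7 − 11 + 13 − 3 + 1 − 14 + 7 + 0 − 3 + 4)/11 = -1.2727
Numerator Σ_{t=1}^{9}(y_t−ȳ)(y_{t+2}−ȳ) = 317.8512
Denominator Σ(y_t−ȳ)² = 826.1818
r_2 = 317.8512 / 826.1818 = 0.385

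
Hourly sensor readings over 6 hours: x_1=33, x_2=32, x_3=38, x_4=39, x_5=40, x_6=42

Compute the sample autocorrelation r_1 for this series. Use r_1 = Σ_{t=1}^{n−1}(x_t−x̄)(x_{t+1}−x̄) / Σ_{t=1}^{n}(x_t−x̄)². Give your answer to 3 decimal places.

Mean x̄ = (33 + 32 + 38 + 39 + 40 + 42)/6 = 37.3333
Numerator Σ_{t=1}^{5}(x_t−x̄)(x_{t+1}−x̄) = 37.5556
Denominator Σ(x_t−x̄)² = 79.3333
r_1 = 37.5556 / 79.3333 = 0.473

0.473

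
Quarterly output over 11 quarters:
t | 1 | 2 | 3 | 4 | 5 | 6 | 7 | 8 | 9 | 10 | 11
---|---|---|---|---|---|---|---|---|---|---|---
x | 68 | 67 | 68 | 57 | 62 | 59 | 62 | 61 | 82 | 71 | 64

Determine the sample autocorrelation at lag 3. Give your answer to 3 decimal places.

Mean x̄ = (68 + 67 + 68 + 57 + 62 + 59 + 62 + 61 + 82 + 71 + 64)/11 = 65.5455
Numerator Σ_{t=1}^{8}(x_t−x̄)(x_{t+3}−x̄) = -115.8017
Denominator Σ(x_t−x̄)² = 478.7273
r_3 = -115.8017 / 478.7273 = -0.242

-0.242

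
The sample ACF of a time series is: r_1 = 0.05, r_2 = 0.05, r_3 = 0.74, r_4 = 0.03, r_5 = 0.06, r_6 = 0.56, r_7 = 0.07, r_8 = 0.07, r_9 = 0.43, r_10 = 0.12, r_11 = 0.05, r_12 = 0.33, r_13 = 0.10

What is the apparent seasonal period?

3

The largest autocorrelation is r_3 = 0.74, with weaker echoes at lags 6 (0.56), 9 (0.43) and 12 (0.33); the remaining lags stay at or below 0.12.
The dominant spike at lag 3 indicates a seasonal period of 3.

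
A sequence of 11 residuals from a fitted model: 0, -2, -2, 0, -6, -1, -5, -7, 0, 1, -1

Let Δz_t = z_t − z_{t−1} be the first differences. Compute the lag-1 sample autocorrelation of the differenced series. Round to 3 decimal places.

First differences Δz: -2, 0, 2, -6, 5, -4, -2, 7, 1, -2
Mean of differences = -0.1000
Numerator Σ(Δz_t−Δz̄)(Δz_{t+1}−Δz̄) = -62.7100
Denominator Σ(Δz_t−Δz̄)² = 142.9000
r_1(Δz) = -62.7100 / 142.9000 = -0.439

-0.439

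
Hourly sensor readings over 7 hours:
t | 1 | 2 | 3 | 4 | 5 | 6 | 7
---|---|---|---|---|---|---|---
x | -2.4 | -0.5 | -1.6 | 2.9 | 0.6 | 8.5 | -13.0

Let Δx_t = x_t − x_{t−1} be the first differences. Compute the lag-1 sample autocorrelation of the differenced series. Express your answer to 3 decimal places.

-0.359

First differences Δx: 1.9, -1.1, 4.5, -2.3, 7.9, -21.5
Mean of differences = -1.7667
Numerator Σ(Δx_t−Δx̄)(Δx_{t+1}−Δx̄) = -192.6311
Denominator Σ(Δx_t−Δx̄)² = 536.2933
r_1(Δx) = -192.6311 / 536.2933 = -0.359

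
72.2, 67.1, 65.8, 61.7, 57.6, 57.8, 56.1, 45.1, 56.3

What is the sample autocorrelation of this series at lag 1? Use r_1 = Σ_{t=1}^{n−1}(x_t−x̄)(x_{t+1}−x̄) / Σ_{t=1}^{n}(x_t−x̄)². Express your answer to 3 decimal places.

Mean x̄ = (72.2 + 67.1 + 65.8 + 61.7 + 57.6 + 57.8 + 56.1 + 45.1 + 56.3)/9 = 59.9667
Numerator Σ_{t=1}^{8}(x_t−x̄)(x_{t+1}−x̄) = 260.3856
Denominator Σ(x_t−x̄)² = 497.2800
r_1 = 260.3856 / 497.2800 = 0.524

0.524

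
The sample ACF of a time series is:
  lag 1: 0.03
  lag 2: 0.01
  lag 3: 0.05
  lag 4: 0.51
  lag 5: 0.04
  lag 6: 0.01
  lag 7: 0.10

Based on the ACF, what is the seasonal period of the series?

The largest autocorrelation is r_4 = 0.51; the remaining lags stay at or below 0.10.
The dominant spike at lag 4 indicates a seasonal period of 4.

4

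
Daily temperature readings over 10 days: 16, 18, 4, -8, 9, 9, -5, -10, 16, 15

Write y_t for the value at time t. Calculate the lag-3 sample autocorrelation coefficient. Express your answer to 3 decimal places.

-0.065

Mean ȳ = (16 + 18 + 4 − 8 + 9 + 9 − 5 − 10 + 16 + 15)/10 = 6.4000
Σ(y_t−ȳ)(y_{t+3}−ȳ) = (-138.2400) + (30.1600) + (-6.2400) + (164.1600) + (-42.6400) + (24.9600) + (-98.0400) = -65.8800
Denominator Σ(y_t−ȳ)² = 1018.4000
r_3 = -65.8800 / 1018.4000 = -0.065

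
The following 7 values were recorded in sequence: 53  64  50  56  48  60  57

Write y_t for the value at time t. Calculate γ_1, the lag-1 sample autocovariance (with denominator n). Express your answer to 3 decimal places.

-14.496

Mean ȳ = (53 + 64 + 50 + 56 + 48 + 60 + 57)/7 = 55.4286
Σ_{t=1}^{6}(y_t−ȳ)(y_{t+1}−ȳ) = -101.4694
γ_1 = -101.4694 / 7 = -14.496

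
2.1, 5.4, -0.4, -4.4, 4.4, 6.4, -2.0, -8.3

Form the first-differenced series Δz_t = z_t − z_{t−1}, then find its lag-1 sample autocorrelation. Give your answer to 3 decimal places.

0.040

First differences Δz: 3.3, -5.8, -4.0, 8.8, 2.0, -8.4, -6.3
Mean of differences = -1.4857
Numerator Σ(Δz_t−Δz̄)(Δz_{t+1}−Δz̄) = 9.3784
Denominator Σ(Δz_t−Δz̄)² = 236.7686
r_1(Δz) = 9.3784 / 236.7686 = 0.040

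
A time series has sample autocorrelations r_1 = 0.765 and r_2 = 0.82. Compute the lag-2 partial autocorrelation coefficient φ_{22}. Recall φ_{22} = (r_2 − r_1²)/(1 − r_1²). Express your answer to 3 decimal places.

0.566

φ_{22} = (r_2 − r_1²) / (1 − r_1²)
r_1² = (0.765)² = 0.585225
Numerator = 0.82 − 0.5852 = 0.2348; denominator = 1 − 0.5852 = 0.4148
φ_{22} = 0.2348 / 0.4148 = 0.566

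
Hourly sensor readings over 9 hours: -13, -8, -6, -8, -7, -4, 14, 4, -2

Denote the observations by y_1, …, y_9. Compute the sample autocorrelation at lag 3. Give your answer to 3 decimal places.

Mean ȳ = (-13 − 8 − 6 − 8 − 7 − 4 + 14 + 4 − 2)/9 = -3.3333
Σ(y_t−ȳ)(y_{t+3}−ȳ) = (45.1111) + (17.1111) + (1.7778) + (-80.8889) + (-26.8889) + (-0.8889) = -44.6667
Denominator Σ(y_t−ȳ)² = 514.0000
r_3 = -44.6667 / 514.0000 = -0.087

-0.087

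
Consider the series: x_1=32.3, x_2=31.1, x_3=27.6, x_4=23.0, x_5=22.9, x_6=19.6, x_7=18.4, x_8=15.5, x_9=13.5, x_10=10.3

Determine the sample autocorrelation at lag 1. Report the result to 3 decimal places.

Mean x̄ = (32.3 + 31.1 + 27.6 + 23.0 + 22.9 + 19.6 + 18.4 + 15.5 + 13.5 + 10.3)/10 = 21.4200
Numerator Σ_{t=1}^{9}(x_t−x̄)(x_{t+1}−x̄) = 332.8816
Denominator Σ(x_t−x̄)² = 488.8160
r_1 = 332.8816 / 488.8160 = 0.681

0.681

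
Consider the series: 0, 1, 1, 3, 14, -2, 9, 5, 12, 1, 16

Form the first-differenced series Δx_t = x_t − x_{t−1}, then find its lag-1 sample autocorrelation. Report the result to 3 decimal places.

-0.728

First differences Δx: 1, 0, 2, 11, -16, 11, -4, 7, -11, 15
Mean of differences = 1.6000
Numerator Σ(Δx_t−Δx̄)(Δx_{t+1}−Δx̄) = -646.5600
Denominator Σ(Δx_t−Δx̄)² = 888.4000
r_1(Δx) = -646.5600 / 888.4000 = -0.728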